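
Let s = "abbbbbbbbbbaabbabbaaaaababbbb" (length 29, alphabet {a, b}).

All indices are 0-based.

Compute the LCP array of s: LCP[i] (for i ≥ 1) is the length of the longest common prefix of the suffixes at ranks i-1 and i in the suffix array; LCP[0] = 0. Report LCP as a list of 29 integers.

sorted suffixes:
  #0 SA[0]=18  'aaaaababbbb'
  #1 SA[1]=19  'aaaababbbb'
  #2 SA[2]=20  'aaababbbb'
  #3 SA[3]=21  'aababbbb'
  #4 SA[4]=11  'aabbabbaaaaababbbb'
  #5 SA[5]=22  'ababbbb'
  #6 SA[6]=15  'abbaaaaababbbb'
  #7 SA[7]=12  'abbabbaaaaababbbb'
  #8 SA[8]=24  'abbbb'
  #9 SA[9]=0  'abbbbbbbbbbaabbabbaaaaababbbb'
  #10 SA[10]=28  'b'
  #11 SA[11]=17  'baaaaababbbb'
  #12 SA[12]=10  'baabbabbaaaaababbbb'
  #13 SA[13]=14  'babbaaaaababbbb'
  #14 SA[14]=23  'babbbb'
  #15 SA[15]=27  'bb'
  #16 SA[16]=16  'bbaaaaababbbb'
  #17 SA[17]=9  'bbaabbabbaaaaababbbb'
  #18 SA[18]=13  'bbabbaaaaababbbb'
  #19 SA[19]=26  'bbb'
  #20 SA[20]=8  'bbbaabbabbaaaaababbbb'
  #21 SA[21]=25  'bbbb'
  #22 SA[22]=7  'bbbbaabbabbaaaaababbbb'
  #23 SA[23]=6  'bbbbbaabbabbaaaaababbbb'
  #24 SA[24]=5  'bbbbbbaabbabbaaaaababbbb'
  #25 SA[25]=4  'bbbbbbbaabbabbaaaaababbbb'
  #26 SA[26]=3  'bbbbbbbbaabbabbaaaaababbbb'
  #27 SA[27]=2  'bbbbbbbbbaabbabbaaaaababbbb'
  #28 SA[28]=1  'bbbbbbbbbbaabbabbaaaaababbbb'

SA = [18, 19, 20, 21, 11, 22, 15, 12, 24, 0, 28, 17, 10, 14, 23, 27, 16, 9, 13, 26, 8, 25, 7, 6, 5, 4, 3, 2, 1]
i: (SA[i-1],SA[i]) lcp shared
  1: (18,19) 4 'aaaa'
  2: (19,20) 3 'aaa'
  3: (20,21) 2 'aa'
  4: (21,11) 3 'aab'
  5: (11,22) 1 'a'
  6: (22,15) 2 'ab'
  7: (15,12) 4 'abba'
  8: (12,24) 3 'abb'
  9: (24,0) 5 'abbbb'
  10: (0,28) 0 ''
  11: (28,17) 1 'b'
  12: (17,10) 3 'baa'
  13: (10,14) 2 'ba'
  14: (14,23) 4 'babb'
  15: (23,27) 1 'b'
  16: (27,16) 2 'bb'
  17: (16,9) 4 'bbaa'
  18: (9,13) 3 'bba'
  19: (13,26) 2 'bb'
  20: (26,8) 3 'bbb'
  21: (8,25) 3 'bbb'
  22: (25,7) 4 'bbbb'
  23: (7,6) 4 'bbbb'
  24: (6,5) 5 'bbbbb'
  25: (5,4) 6 'bbbbbb'
  26: (4,3) 7 'bbbbbbb'
  27: (3,2) 8 'bbbbbbbb'
  28: (2,1) 9 'bbbbbbbbb'

[0, 4, 3, 2, 3, 1, 2, 4, 3, 5, 0, 1, 3, 2, 4, 1, 2, 4, 3, 2, 3, 3, 4, 4, 5, 6, 7, 8, 9]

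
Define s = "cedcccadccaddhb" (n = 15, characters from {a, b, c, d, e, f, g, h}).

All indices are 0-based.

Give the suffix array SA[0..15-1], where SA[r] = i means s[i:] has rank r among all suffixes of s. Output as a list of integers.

rank→(start, suffix):
  0 → (6, 'adccaddhb')
  1 → (10, 'addhb')
  2 → (14, 'b')
  3 → (5, 'cadccaddhb')
  4 → (9, 'caddhb')
  5 → (4, 'ccadccaddhb')
  6 → (8, 'ccaddhb')
  7 → (3, 'cccadccaddhb')
  8 → (0, 'cedcccadccaddhb')
  9 → (7, 'dccaddhb')
  10 → (2, 'dcccadccaddhb')
  11 → (11, 'ddhb')
  12 → (12, 'dhb')
  13 → (1, 'edcccadccaddhb')
  14 → (13, 'hb')

[6, 10, 14, 5, 9, 4, 8, 3, 0, 7, 2, 11, 12, 1, 13]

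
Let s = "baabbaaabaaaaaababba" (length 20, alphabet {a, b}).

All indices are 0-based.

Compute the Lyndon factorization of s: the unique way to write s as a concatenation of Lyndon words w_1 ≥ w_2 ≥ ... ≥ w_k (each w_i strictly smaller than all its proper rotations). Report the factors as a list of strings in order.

emit factor 1: 'b' (i=0, period=1)
emit factor 2: 'aabb' (i=1, period=4)
emit factor 3: 'aaab' (i=5, period=4)
emit factor 4: 'aaaaaababb' (i=9, period=10)
emit factor 5: 'a' (i=19, period=1)

["b", "aabb", "aaab", "aaaaaababb", "a"]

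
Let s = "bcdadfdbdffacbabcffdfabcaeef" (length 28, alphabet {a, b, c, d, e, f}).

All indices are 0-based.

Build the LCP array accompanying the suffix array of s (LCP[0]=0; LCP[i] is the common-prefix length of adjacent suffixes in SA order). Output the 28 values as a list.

[0, 3, 1, 1, 1, 0, 1, 2, 2, 1, 0, 1, 1, 1, 0, 1, 1, 2, 2, 0, 1, 0, 1, 2, 1, 2, 1, 2]

rank→(start, suffix):
  0 → (21, 'abcaeef')
  1 → (14, 'abcffdfabcaeef')
  2 → (11, 'acbabcffdfabcaeef')
  3 → (3, 'adfdbdffacbabcffdfabcaeef')
  4 → (24, 'aeef')
  5 → (13, 'babcffdfabcaeef')
  6 → (22, 'bcaeef')
  7 → (0, 'bcdadfdbdffacbabcffdfabcaeef')
  8 → (15, 'bcffdfabcaeef')
  9 → (7, 'bdffacbabcffdfabcaeef')
  10 → (23, 'caeef')
  11 → (12, 'cbabcffdfabcaeef')
  12 → (1, 'cdadfdbdffacbabcffdfabcaeef')
  13 → (16, 'cffdfabcaeef')
  14 → (2, 'dadfdbdffacbabcffdfabcaeef')
  15 → (6, 'dbdffacbabcffdfabcaeef')
  16 → (19, 'dfabcaeef')
  17 → (4, 'dfdbdffacbabcffdfabcaeef')
  18 → (8, 'dffacbabcffdfabcaeef')
  19 → (25, 'eef')
  20 → (26, 'ef')
  21 → (27, 'f')
  22 → (20, 'fabcaeef')
  23 → (10, 'facbabcffdfabcaeef')
  24 → (5, 'fdbdffacbabcffdfabcaeef')
  25 → (18, 'fdfabcaeef')
  26 → (9, 'ffacbabcffdfabcaeef')
  27 → (17, 'ffdfabcaeef')

SA = [21, 14, 11, 3, 24, 13, 22, 0, 15, 7, 23, 12, 1, 16, 2, 6, 19, 4, 8, 25, 26, 27, 20, 10, 5, 18, 9, 17]
i: (SA[i-1],SA[i]) lcp shared
  1: (21,14) 3 'abc'
  2: (14,11) 1 'a'
  3: (11,3) 1 'a'
  4: (3,24) 1 'a'
  5: (24,13) 0 ''
  6: (13,22) 1 'b'
  7: (22,0) 2 'bc'
  8: (0,15) 2 'bc'
  9: (15,7) 1 'b'
  10: (7,23) 0 ''
  11: (23,12) 1 'c'
  12: (12,1) 1 'c'
  13: (1,16) 1 'c'
  14: (16,2) 0 ''
  15: (2,6) 1 'd'
  16: (6,19) 1 'd'
  17: (19,4) 2 'df'
  18: (4,8) 2 'df'
  19: (8,25) 0 ''
  20: (25,26) 1 'e'
  21: (26,27) 0 ''
  22: (27,20) 1 'f'
  23: (20,10) 2 'fa'
  24: (10,5) 1 'f'
  25: (5,18) 2 'fd'
  26: (18,9) 1 'f'
  27: (9,17) 2 'ff'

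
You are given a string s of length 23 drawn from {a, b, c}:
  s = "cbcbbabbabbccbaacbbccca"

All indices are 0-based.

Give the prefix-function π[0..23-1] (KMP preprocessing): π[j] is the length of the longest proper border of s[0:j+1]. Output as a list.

π[0] = 0
j=1 s[j]='b': π[1]=0 (border '')
j=2 s[j]='c': π[2]=1 (border 'c')
j=3 s[j]='b': π[3]=2 (border 'cb')
j=4 s[j]='b': k: 2→0; π[4]=0 (border '')
j=5 s[j]='a': π[5]=0 (border '')
j=6 s[j]='b': π[6]=0 (border '')
j=7 s[j]='b': π[7]=0 (border '')
j=8 s[j]='a': π[8]=0 (border '')
j=9 s[j]='b': π[9]=0 (border '')
j=10 s[j]='b': π[10]=0 (border '')
j=11 s[j]='c': π[11]=1 (border 'c')
j=12 s[j]='c': k: 1→0; π[12]=1 (border 'c')
j=13 s[j]='b': π[13]=2 (border 'cb')
j=14 s[j]='a': k: 2→0; π[14]=0 (border '')
j=15 s[j]='a': π[15]=0 (border '')
j=16 s[j]='c': π[16]=1 (border 'c')
j=17 s[j]='b': π[17]=2 (border 'cb')
j=18 s[j]='b': k: 2→0; π[18]=0 (border '')
j=19 s[j]='c': π[19]=1 (border 'c')
j=20 s[j]='c': k: 1→0; π[20]=1 (border 'c')
j=21 s[j]='c': k: 1→0; π[21]=1 (border 'c')
j=22 s[j]='a': k: 1→0; π[22]=0 (border '')

[0, 0, 1, 2, 0, 0, 0, 0, 0, 0, 0, 1, 1, 2, 0, 0, 1, 2, 0, 1, 1, 1, 0]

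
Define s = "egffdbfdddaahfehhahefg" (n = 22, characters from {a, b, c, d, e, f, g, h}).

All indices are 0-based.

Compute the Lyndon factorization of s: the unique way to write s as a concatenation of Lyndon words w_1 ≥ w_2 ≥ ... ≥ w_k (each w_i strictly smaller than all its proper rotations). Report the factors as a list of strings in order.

emit factor 1: 'egff' (i=0, period=4)
emit factor 2: 'd' (i=4, period=1)
emit factor 3: 'bfddd' (i=5, period=5)
emit factor 4: 'aahfehhahefg' (i=10, period=12)

["egff", "d", "bfddd", "aahfehhahefg"]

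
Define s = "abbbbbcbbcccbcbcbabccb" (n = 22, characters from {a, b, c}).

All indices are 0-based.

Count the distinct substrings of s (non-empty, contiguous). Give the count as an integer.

sorted suffixes:
  #0 SA[0]=0  'abbbbbcbbcccbcbcbabccb'
  #1 SA[1]=17  'abccb'
  #2 SA[2]=21  'b'
  #3 SA[3]=16  'babccb'
  #4 SA[4]=1  'bbbbbcbbcccbcbcbabccb'
  #5 SA[5]=2  'bbbbcbbcccbcbcbabccb'
  #6 SA[6]=3  'bbbcbbcccbcbcbabccb'
  #7 SA[7]=4  'bbcbbcccbcbcbabccb'
  #8 SA[8]=7  'bbcccbcbcbabccb'
  #9 SA[9]=14  'bcbabccb'
  #10 SA[10]=5  'bcbbcccbcbcbabccb'
  #11 SA[11]=12  'bcbcbabccb'
  #12 SA[12]=18  'bccb'
  #13 SA[13]=8  'bcccbcbcbabccb'
  #14 SA[14]=20  'cb'
  #15 SA[15]=15  'cbabccb'
  #16 SA[16]=6  'cbbcccbcbcbabccb'
  #17 SA[17]=13  'cbcbabccb'
  #18 SA[18]=11  'cbcbcbabccb'
  #19 SA[19]=19  'ccb'
  #20 SA[20]=10  'ccbcbcbabccb'
  #21 SA[21]=9  'cccbcbcbabccb'

SA = [0, 17, 21, 16, 1, 2, 3, 4, 7, 14, 5, 12, 18, 8, 20, 15, 6, 13, 11, 19, 10, 9]
i: (SA[i-1],SA[i]) lcp shared
  1: (0,17) 2 'ab'
  2: (17,21) 0 ''
  3: (21,16) 1 'b'
  4: (16,1) 1 'b'
  5: (1,2) 4 'bbbb'
  6: (2,3) 3 'bbb'
  7: (3,4) 2 'bb'
  8: (4,7) 3 'bbc'
  9: (7,14) 1 'b'
  10: (14,5) 3 'bcb'
  11: (5,12) 3 'bcb'
  12: (12,18) 2 'bc'
  13: (18,8) 3 'bcc'
  14: (8,20) 0 ''
  15: (20,15) 2 'cb'
  16: (15,6) 2 'cb'
  17: (6,13) 2 'cb'
  18: (13,11) 4 'cbcb'
  19: (11,19) 1 'c'
  20: (19,10) 3 'ccb'
  21: (10,9) 2 'cc'

n(n+1)/2 = 22·23/2 = 253
Σ LCP = 0 + 2 + 0 + 1 + 1 + 4 + 3 + 2 + 3 + 1 + 3 + 3 + 2 + 3 + 0 + 2 + 2 + 2 + 4 + 1 + 3 + 2 = 44
distinct = 253 − 44 = 209

209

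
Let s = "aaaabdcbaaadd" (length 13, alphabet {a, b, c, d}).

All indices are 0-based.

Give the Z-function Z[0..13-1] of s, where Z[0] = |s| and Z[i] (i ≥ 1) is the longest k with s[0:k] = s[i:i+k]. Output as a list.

Z[0]=13
i=1: outside box; Z[1]=3 scan→box=[1,4)
i=2: min(r-i=2, Z[1]=3)=2; Z[2]=2
i=3: min(r-i=1, Z[2]=2)=1; Z[3]=1
i=4: outside box; Z[4]=0
i=5: outside box; Z[5]=0
i=6: outside box; Z[6]=0
i=7: outside box; Z[7]=0
i=8: outside box; Z[8]=3 scan→box=[8,11)
i=9: min(r-i=2, Z[1]=3)=2; Z[9]=2
i=10: min(r-i=1, Z[2]=2)=1; Z[10]=1
i=11: outside box; Z[11]=0
i=12: outside box; Z[12]=0

[13, 3, 2, 1, 0, 0, 0, 0, 3, 2, 1, 0, 0]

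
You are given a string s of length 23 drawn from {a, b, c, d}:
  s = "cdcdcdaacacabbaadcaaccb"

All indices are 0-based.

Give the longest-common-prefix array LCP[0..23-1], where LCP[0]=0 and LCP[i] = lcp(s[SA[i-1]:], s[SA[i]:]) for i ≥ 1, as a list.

[0, 3, 2, 1, 1, 3, 2, 1, 0, 1, 1, 0, 2, 2, 1, 1, 1, 2, 4, 0, 1, 2, 3]

sorted suffixes:
  #0 SA[0]=6  'aacacabbaadcaaccb'
  #1 SA[1]=18  'aaccb'
  #2 SA[2]=14  'aadcaaccb'
  #3 SA[3]=11  'abbaadcaaccb'
  #4 SA[4]=9  'acabbaadcaaccb'
  #5 SA[5]=7  'acacabbaadcaaccb'
  #6 SA[6]=19  'accb'
  #7 SA[7]=15  'adcaaccb'
  #8 SA[8]=22  'b'
  #9 SA[9]=13  'baadcaaccb'
  #10 SA[10]=12  'bbaadcaaccb'
  #11 SA[11]=17  'caaccb'
  #12 SA[12]=10  'cabbaadcaaccb'
  #13 SA[13]=8  'cacabbaadcaaccb'
  #14 SA[14]=21  'cb'
  #15 SA[15]=20  'ccb'
  #16 SA[16]=4  'cdaacacabbaadcaaccb'
  #17 SA[17]=2  'cdcdaacacabbaadcaaccb'
  #18 SA[18]=0  'cdcdcdaacacabbaadcaaccb'
  #19 SA[19]=5  'daacacabbaadcaaccb'
  #20 SA[20]=16  'dcaaccb'
  #21 SA[21]=3  'dcdaacacabbaadcaaccb'
  #22 SA[22]=1  'dcdcdaacacabbaadcaaccb'

SA = [6, 18, 14, 11, 9, 7, 19, 15, 22, 13, 12, 17, 10, 8, 21, 20, 4, 2, 0, 5, 16, 3, 1]
rank  pair      lcp
   1  s[6:],s[18:]  3  'aac'
   2  s[18:],s[14:]  2  'aa'
   3  s[14:],s[11:]  1  'a'
   4  s[11:],s[9:]  1  'a'
   5  s[9:],s[7:]  3  'aca'
   6  s[7:],s[19:]  2  'ac'
   7  s[19:],s[15:]  1  'a'
   8  s[15:],s[22:]  0  ''
   9  s[22:],s[13:]  1  'b'
  10  s[13:],s[12:]  1  'b'
  11  s[12:],s[17:]  0  ''
  12  s[17:],s[10:]  2  'ca'
  13  s[10:],s[8:]  2  'ca'
  14  s[8:],s[21:]  1  'c'
  15  s[21:],s[20:]  1  'c'
  16  s[20:],s[4:]  1  'c'
  17  s[4:],s[2:]  2  'cd'
  18  s[2:],s[0:]  4  'cdcd'
  19  s[0:],s[5:]  0  ''
  20  s[5:],s[16:]  1  'd'
  21  s[16:],s[3:]  2  'dc'
  22  s[3:],s[1:]  3  'dcd'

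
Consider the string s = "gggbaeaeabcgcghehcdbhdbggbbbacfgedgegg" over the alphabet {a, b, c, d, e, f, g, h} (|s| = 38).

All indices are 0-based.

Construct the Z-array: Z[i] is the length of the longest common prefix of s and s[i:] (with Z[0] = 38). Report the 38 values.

[38, 2, 1, 0, 0, 0, 0, 0, 0, 0, 0, 1, 0, 1, 0, 0, 0, 0, 0, 0, 0, 0, 0, 2, 1, 0, 0, 0, 0, 0, 0, 1, 0, 0, 1, 0, 2, 1]

Z[0]=38
i=1: fresh scan; Z[1]=2 scan→box=[1,3)
i=2: min(r-i=1, Z[1]=2)=1; Z[2]=1
i=3: fresh scan; Z[3]=0
i=4: fresh scan; Z[4]=0
i=5: fresh scan; Z[5]=0
i=6: fresh scan; Z[6]=0
i=7: fresh scan; Z[7]=0
i=8: fresh scan; Z[8]=0
i=9: fresh scan; Z[9]=0
i=10: fresh scan; Z[10]=0
i=11: fresh scan; Z[11]=1 scan→box=[11,12)
i=12: fresh scan; Z[12]=0
i=13: fresh scan; Z[13]=1 scan→box=[13,14)
i=14: fresh scan; Z[14]=0
i=15: fresh scan; Z[15]=0
i=16: fresh scan; Z[16]=0
i=17: fresh scan; Z[17]=0
i=18: fresh scan; Z[18]=0
i=19: fresh scan; Z[19]=0
i=20: fresh scan; Z[20]=0
i=21: fresh scan; Z[21]=0
i=22: fresh scan; Z[22]=0
i=23: fresh scan; Z[23]=2 scan→box=[23,25)
i=24: min(r-i=1, Z[1]=2)=1; Z[24]=1
i=25: fresh scan; Z[25]=0
i=26: fresh scan; Z[26]=0
i=27: fresh scan; Z[27]=0
i=28: fresh scan; Z[28]=0
i=29: fresh scan; Z[29]=0
i=30: fresh scan; Z[30]=0
i=31: fresh scan; Z[31]=1 scan→box=[31,32)
i=32: fresh scan; Z[32]=0
i=33: fresh scan; Z[33]=0
i=34: fresh scan; Z[34]=1 scan→box=[34,35)
i=35: fresh scan; Z[35]=0
i=36: fresh scan; Z[36]=2 scan→box=[36,38)
i=37: min(r-i=1, Z[1]=2)=1; Z[37]=1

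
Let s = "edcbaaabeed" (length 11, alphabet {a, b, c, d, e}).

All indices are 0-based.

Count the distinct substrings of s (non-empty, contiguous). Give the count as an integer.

sorted suffixes:
  #0 SA[0]=4  'aaabeed'
  #1 SA[1]=5  'aabeed'
  #2 SA[2]=6  'abeed'
  #3 SA[3]=3  'baaabeed'
  #4 SA[4]=7  'beed'
  #5 SA[5]=2  'cbaaabeed'
  #6 SA[6]=10  'd'
  #7 SA[7]=1  'dcbaaabeed'
  #8 SA[8]=9  'ed'
  #9 SA[9]=0  'edcbaaabeed'
  #10 SA[10]=8  'eed'

SA = [4, 5, 6, 3, 7, 2, 10, 1, 9, 0, 8]
i: (SA[i-1],SA[i]) lcp shared
  1: (4,5) 2 'aa'
  2: (5,6) 1 'a'
  3: (6,3) 0 ''
  4: (3,7) 1 'b'
  5: (7,2) 0 ''
  6: (2,10) 0 ''
  7: (10,1) 1 'd'
  8: (1,9) 0 ''
  9: (9,0) 2 'ed'
  10: (0,8) 1 'e'

n(n+1)/2 = 11·12/2 = 66
Σ LCP = 0 + 2 + 1 + 0 + 1 + 0 + 0 + 1 + 0 + 2 + 1 = 8
distinct = 66 − 8 = 58

58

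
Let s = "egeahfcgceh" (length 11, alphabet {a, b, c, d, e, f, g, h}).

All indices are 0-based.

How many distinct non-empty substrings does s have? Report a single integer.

sorted suffixes:
  #0 SA[0]=3  'ahfcgceh'
  #1 SA[1]=8  'ceh'
  #2 SA[2]=6  'cgceh'
  #3 SA[3]=2  'eahfcgceh'
  #4 SA[4]=0  'egeahfcgceh'
  #5 SA[5]=9  'eh'
  #6 SA[6]=5  'fcgceh'
  #7 SA[7]=7  'gceh'
  #8 SA[8]=1  'geahfcgceh'
  #9 SA[9]=10  'h'
  #10 SA[10]=4  'hfcgceh'

SA = [3, 8, 6, 2, 0, 9, 5, 7, 1, 10, 4]
[i] adj suffixes → lcp
  [1] 3/8 → 0 ('')
  [2] 8/6 → 1 ('c')
  [3] 6/2 → 0 ('')
  [4] 2/0 → 1 ('e')
  [5] 0/9 → 1 ('e')
  [6] 9/5 → 0 ('')
  [7] 5/7 → 0 ('')
  [8] 7/1 → 1 ('g')
  [9] 1/10 → 0 ('')
  [10] 10/4 → 1 ('h')

n(n+1)/2 = 11·12/2 = 66
Σ LCP = 0 + 0 + 1 + 0 + 1 + 1 + 0 + 0 + 1 + 0 + 1 = 5
distinct = 66 − 5 = 61

61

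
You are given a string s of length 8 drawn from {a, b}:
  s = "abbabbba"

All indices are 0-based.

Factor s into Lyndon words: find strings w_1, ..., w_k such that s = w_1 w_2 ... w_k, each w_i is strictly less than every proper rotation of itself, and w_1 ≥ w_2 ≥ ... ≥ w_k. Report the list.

["abbabbb", "a"]

emit factor 1: 'abbabbb' (i=0, period=7)
emit factor 2: 'a' (i=7, period=1)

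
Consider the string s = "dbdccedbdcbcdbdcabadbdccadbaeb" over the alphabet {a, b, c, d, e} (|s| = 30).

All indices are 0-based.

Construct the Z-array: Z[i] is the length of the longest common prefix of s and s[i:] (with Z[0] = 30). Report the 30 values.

Z[0]=30
i=1: fresh scan; Z[1]=0
i=2: fresh scan; Z[2]=1 grow→box=[2,3)
i=3: fresh scan; Z[3]=0
i=4: fresh scan; Z[4]=0
i=5: fresh scan; Z[5]=0
i=6: fresh scan; Z[6]=4 grow→box=[6,10)
i=7: min(r-i=3, Z[1]=0)=0; Z[7]=0
i=8: min(r-i=2, Z[2]=1)=1; Z[8]=1
i=9: min(r-i=1, Z[3]=0)=0; Z[9]=0
i=10: fresh scan; Z[10]=0
i=11: fresh scan; Z[11]=0
i=12: fresh scan; Z[12]=4 grow→box=[12,16)
i=13: min(r-i=3, Z[1]=0)=0; Z[13]=0
i=14: min(r-i=2, Z[2]=1)=1; Z[14]=1
i=15: min(r-i=1, Z[3]=0)=0; Z[15]=0
i=16: fresh scan; Z[16]=0
i=17: fresh scan; Z[17]=0
i=18: fresh scan; Z[18]=0
i=19: fresh scan; Z[19]=5 grow→box=[19,24)
i=20: min(r-i=4, Z[1]=0)=0; Z[20]=0
i=21: min(r-i=3, Z[2]=1)=1; Z[21]=1
i=22: min(r-i=2, Z[3]=0)=0; Z[22]=0
i=23: min(r-i=1, Z[4]=0)=0; Z[23]=0
i=24: fresh scan; Z[24]=0
i=25: fresh scan; Z[25]=2 grow→box=[25,27)
i=26: min(r-i=1, Z[1]=0)=0; Z[26]=0
i=27: fresh scan; Z[27]=0
i=28: fresh scan; Z[28]=0
i=29: fresh scan; Z[29]=0

[30, 0, 1, 0, 0, 0, 4, 0, 1, 0, 0, 0, 4, 0, 1, 0, 0, 0, 0, 5, 0, 1, 0, 0, 0, 2, 0, 0, 0, 0]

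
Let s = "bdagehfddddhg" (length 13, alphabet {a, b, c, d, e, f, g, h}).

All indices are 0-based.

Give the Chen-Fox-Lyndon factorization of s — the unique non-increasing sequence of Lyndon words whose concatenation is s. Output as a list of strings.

["bd", "agehfddddhg"]

emit factor 1: 'bd' (i=0, period=2)
emit factor 2: 'agehfddddhg' (i=2, period=11)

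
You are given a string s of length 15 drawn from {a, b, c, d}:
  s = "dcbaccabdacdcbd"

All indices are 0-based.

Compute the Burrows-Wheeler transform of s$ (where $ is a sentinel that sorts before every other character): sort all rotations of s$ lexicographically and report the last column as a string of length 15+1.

dcbdccacddaabb$c

rank  rotation          last
    0  $dcbaccabdacdcbd  d
    1  abdacdcbd$dcbacc  c
    2  accabdacdcbd$dcb  b
    3  acdcbd$dcbaccabd  d
    4  baccabdacdcbd$dc  c
    5  bd$dcbaccabdacdc  c
    6  bdacdcbd$dcbacca  a
    7  cabdacdcbd$dcbac  c
    8  cbaccabdacdcbd$d  d
    9  cbd$dcbaccabdacd  d
   10  ccabdacdcbd$dcba  a
   11  cdcbd$dcbaccabda  a
   12  d$dcbaccabdacdcb  b
   13  dacdcbd$dcbaccab  b
   14  dcbaccabdacdcbd$  $
   15  dcbd$dcbaccabdac  c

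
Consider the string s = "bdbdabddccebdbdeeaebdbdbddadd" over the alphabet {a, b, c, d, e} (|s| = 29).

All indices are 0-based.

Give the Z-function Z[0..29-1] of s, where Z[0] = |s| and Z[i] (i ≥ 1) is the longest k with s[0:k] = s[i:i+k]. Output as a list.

[29, 0, 2, 0, 0, 2, 0, 0, 0, 0, 0, 4, 0, 2, 0, 0, 0, 0, 0, 4, 0, 4, 0, 2, 0, 0, 0, 0, 0]

Z[0]=29
i=1: fresh scan; Z[1]=0
i=2: fresh scan; Z[2]=2 grow→box=[2,4)
i=3: min(r-i=1, Z[1]=0)=0; Z[3]=0
i=4: fresh scan; Z[4]=0
i=5: fresh scan; Z[5]=2 grow→box=[5,7)
i=6: min(r-i=1, Z[1]=0)=0; Z[6]=0
i=7: fresh scan; Z[7]=0
i=8: fresh scan; Z[8]=0
i=9: fresh scan; Z[9]=0
i=10: fresh scan; Z[10]=0
i=11: fresh scan; Z[11]=4 grow→box=[11,15)
i=12: min(r-i=3, Z[1]=0)=0; Z[12]=0
i=13: min(r-i=2, Z[2]=2)=2; Z[13]=2
i=14: min(r-i=1, Z[3]=0)=0; Z[14]=0
i=15: fresh scan; Z[15]=0
i=16: fresh scan; Z[16]=0
i=17: fresh scan; Z[17]=0
i=18: fresh scan; Z[18]=0
i=19: fresh scan; Z[19]=4 grow→box=[19,23)
i=20: min(r-i=3, Z[1]=0)=0; Z[20]=0
i=21: min(r-i=2, Z[2]=2)=2; Z[21]=4 grow→box=[21,25)
i=22: min(r-i=3, Z[1]=0)=0; Z[22]=0
i=23: min(r-i=2, Z[2]=2)=2; Z[23]=2
i=24: min(r-i=1, Z[3]=0)=0; Z[24]=0
i=25: fresh scan; Z[25]=0
i=26: fresh scan; Z[26]=0
i=27: fresh scan; Z[27]=0
i=28: fresh scan; Z[28]=0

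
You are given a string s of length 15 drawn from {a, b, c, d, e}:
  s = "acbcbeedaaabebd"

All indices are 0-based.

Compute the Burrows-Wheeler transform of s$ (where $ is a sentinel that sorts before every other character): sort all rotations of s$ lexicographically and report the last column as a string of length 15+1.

ddaa$ceacabbebeb

rank  rotation          last
    0  $acbcbeedaaabebd  d
    1  aaabebd$acbcbeed  d
    2  aabebd$acbcbeeda  a
    3  abebd$acbcbeedaa  a
    4  acbcbeedaaabebd$  $
    5  bcbeedaaabebd$ac  c
    6  bd$acbcbeedaaabe  e
    7  bebd$acbcbeedaaa  a
    8  beedaaabebd$acbc  c
    9  cbcbeedaaabebd$a  a
   10  cbeedaaabebd$acb  b
   11  d$acbcbeedaaabeb  b
   12  daaabebd$acbcbee  e
   13  ebd$acbcbeedaaab  b
   14  edaaabebd$acbcbe  e
   15  eedaaabebd$acbcb  b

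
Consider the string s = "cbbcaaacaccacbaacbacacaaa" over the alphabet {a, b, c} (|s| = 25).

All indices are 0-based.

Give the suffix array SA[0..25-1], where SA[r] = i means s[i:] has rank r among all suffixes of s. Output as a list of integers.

[24, 23, 22, 4, 5, 14, 20, 18, 6, 11, 15, 8, 13, 17, 1, 2, 21, 3, 19, 10, 7, 12, 16, 0, 9]

rank | idx | suffix
   0 |  24 | a
   1 |  23 | aa
   2 |  22 | aaa
   3 |   4 | aaacaccacbaacbacacaaa
   4 |   5 | aacaccacbaacbacacaaa
   5 |  14 | aacbacacaaa
   6 |  20 | acaaa
   7 |  18 | acacaaa
   8 |   6 | acaccacbaacbacacaaa
   9 |  11 | acbaacbacacaaa
  10 |  15 | acbacacaaa
  11 |   8 | accacbaacbacacaaa
  12 |  13 | baacbacacaaa
  13 |  17 | bacacaaa
  14 |   1 | bbcaaacaccacbaacbacacaaa
  15 |   2 | bcaaacaccacbaacbacacaaa
  16 |  21 | caaa
  17 |   3 | caaacaccacbaacbacacaaa
  18 |  19 | cacaaa
  19 |  10 | cacbaacbacacaaa
  20 |   7 | caccacbaacbacacaaa
  21 |  12 | cbaacbacacaaa
  22 |  16 | cbacacaaa
  23 |   0 | cbbcaaacaccacbaacbacacaaa
  24 |   9 | ccacbaacbacacaaa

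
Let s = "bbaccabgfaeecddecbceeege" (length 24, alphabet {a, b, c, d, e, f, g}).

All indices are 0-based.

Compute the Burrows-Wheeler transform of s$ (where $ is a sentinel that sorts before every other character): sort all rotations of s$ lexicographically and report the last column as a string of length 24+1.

rank  rotation                   last
    0  $bbaccabgfaeecddecbceeege  e
    1  abgfaeecddecbceeege$bbacc  c
    2  accabgfaeecddecbceeege$bb  b
    3  aeecddecbceeege$bbaccabgf  f
    4  baccabgfaeecddecbceeege$b  b
    5  bbaccabgfaeecddecbceeege$  $
    6  bceeege$bbaccabgfaeecddec  c
    7  bgfaeecddecbceeege$bbacca  a
    8  cabgfaeecddecbceeege$bbac  c
    9  cbceeege$bbaccabgfaeecdde  e
   10  ccabgfaeecddecbceeege$bba  a
   11  cddecbceeege$bbaccabgfaee  e
   12  ceeege$bbaccabgfaeecddecb  b
   13  ddecbceeege$bbaccabgfaeec  c
   14  decbceeege$bbaccabgfaeecd  d
   15  e$bbaccabgfaeecddecbceeeg  g
   16  ecbceeege$bbaccabgfaeecdd  d
   17  ecddecbceeege$bbaccabgfae  e
   18  eecddecbceeege$bbaccabgfa  a
   19  eeege$bbaccabgfaeecddecbc  c
   20  eege$bbaccabgfaeecddecbce  e
   21  ege$bbaccabgfaeecddecbcee  e
   22  faeecddecbceeege$bbaccabg  g
   23  ge$bbaccabgfaeecddecbceee  e
   24  gfaeecddecbceeege$bbaccab  b

ecbfb$caceaebcdgdeaceegeb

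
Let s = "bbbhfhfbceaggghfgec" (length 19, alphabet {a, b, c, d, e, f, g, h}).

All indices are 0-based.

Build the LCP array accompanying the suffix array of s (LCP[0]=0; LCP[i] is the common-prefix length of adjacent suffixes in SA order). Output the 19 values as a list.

[0, 0, 2, 1, 1, 0, 1, 0, 1, 0, 1, 1, 0, 1, 2, 1, 0, 2, 2]

rank→(start, suffix):
  0 → (10, 'aggghfgec')
  1 → (0, 'bbbhfhfbceaggghfgec')
  2 → (1, 'bbhfhfbceaggghfgec')
  3 → (7, 'bceaggghfgec')
  4 → (2, 'bhfhfbceaggghfgec')
  5 → (18, 'c')
  6 → (8, 'ceaggghfgec')
  7 → (9, 'eaggghfgec')
  8 → (17, 'ec')
  9 → (6, 'fbceaggghfgec')
  10 → (15, 'fgec')
  11 → (4, 'fhfbceaggghfgec')
  12 → (16, 'gec')
  13 → (11, 'ggghfgec')
  14 → (12, 'gghfgec')
  15 → (13, 'ghfgec')
  16 → (5, 'hfbceaggghfgec')
  17 → (14, 'hfgec')
  18 → (3, 'hfhfbceaggghfgec')

SA = [10, 0, 1, 7, 2, 18, 8, 9, 17, 6, 15, 4, 16, 11, 12, 13, 5, 14, 3]
[i] adj suffixes → lcp
  [1] 10/0 → 0 ('')
  [2] 0/1 → 2 ('bb')
  [3] 1/7 → 1 ('b')
  [4] 7/2 → 1 ('b')
  [5] 2/18 → 0 ('')
  [6] 18/8 → 1 ('c')
  [7] 8/9 → 0 ('')
  [8] 9/17 → 1 ('e')
  [9] 17/6 → 0 ('')
  [10] 6/15 → 1 ('f')
  [11] 15/4 → 1 ('f')
  [12] 4/16 → 0 ('')
  [13] 16/11 → 1 ('g')
  [14] 11/12 → 2 ('gg')
  [15] 12/13 → 1 ('g')
  [16] 13/5 → 0 ('')
  [17] 5/14 → 2 ('hf')
  [18] 14/3 → 2 ('hf')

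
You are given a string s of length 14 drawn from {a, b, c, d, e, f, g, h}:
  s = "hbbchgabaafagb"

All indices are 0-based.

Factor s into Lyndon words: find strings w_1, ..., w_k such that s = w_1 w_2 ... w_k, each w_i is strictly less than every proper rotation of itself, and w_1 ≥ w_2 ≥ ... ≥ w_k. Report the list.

["h", "bbchg", "ab", "aafagb"]

emit factor 1: 'h' (i=0, period=1)
emit factor 2: 'bbchg' (i=1, period=5)
emit factor 3: 'ab' (i=6, period=2)
emit factor 4: 'aafagb' (i=8, period=6)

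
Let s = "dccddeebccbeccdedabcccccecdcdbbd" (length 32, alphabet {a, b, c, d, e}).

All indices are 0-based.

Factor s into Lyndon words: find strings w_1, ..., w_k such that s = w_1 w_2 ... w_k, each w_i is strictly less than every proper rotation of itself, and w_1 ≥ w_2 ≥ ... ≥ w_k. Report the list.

emit factor 1: 'd' (i=0, period=1)
emit factor 2: 'ccddee' (i=1, period=6)
emit factor 3: 'bccbeccded' (i=7, period=10)
emit factor 4: 'abcccccecdcdbbd' (i=17, period=15)

["d", "ccddee", "bccbeccded", "abcccccecdcdbbd"]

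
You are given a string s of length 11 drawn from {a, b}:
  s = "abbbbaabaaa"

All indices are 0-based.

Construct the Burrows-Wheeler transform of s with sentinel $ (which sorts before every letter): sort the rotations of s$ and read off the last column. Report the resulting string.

aaabba$abbba

rank  rotation      last
    0  $abbbbaabaaa  a
    1  a$abbbbaabaa  a
    2  aa$abbbbaaba  a
    3  aaa$abbbbaab  b
    4  aabaaa$abbbb  b
    5  abaaa$abbbba  a
    6  abbbbaabaaa$  $
    7  baaa$abbbbaa  a
    8  baabaaa$abbb  b
    9  bbaabaaa$abb  b
   10  bbbaabaaa$ab  b
   11  bbbbaabaaa$a  a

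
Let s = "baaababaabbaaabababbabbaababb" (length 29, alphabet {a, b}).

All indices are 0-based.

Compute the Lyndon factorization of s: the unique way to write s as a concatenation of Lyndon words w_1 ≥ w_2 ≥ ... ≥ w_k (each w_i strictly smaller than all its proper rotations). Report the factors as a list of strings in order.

["b", "aaababaabbaaabababbabbaababb"]

emit factor 1: 'b' (i=0, period=1)
emit factor 2: 'aaababaabbaaabababbabbaababb' (i=1, period=28)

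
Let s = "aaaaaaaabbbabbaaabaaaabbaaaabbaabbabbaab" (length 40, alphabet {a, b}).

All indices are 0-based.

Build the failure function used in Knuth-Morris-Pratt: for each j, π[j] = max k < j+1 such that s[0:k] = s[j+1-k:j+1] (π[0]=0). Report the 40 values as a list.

[0, 1, 2, 3, 4, 5, 6, 7, 0, 0, 0, 1, 0, 0, 1, 2, 3, 0, 1, 2, 3, 4, 0, 0, 1, 2, 3, 4, 0, 0, 1, 2, 0, 0, 1, 0, 0, 1, 2, 0]

π[0] = 0
j=1 s[j]='a': π[1]=1 (border 'a')
j=2 s[j]='a': π[2]=2 (border 'aa')
j=3 s[j]='a': π[3]=3 (border 'aaa')
j=4 s[j]='a': π[4]=4 (border 'aaaa')
j=5 s[j]='a': π[5]=5 (border 'aaaaa')
j=6 s[j]='a': π[6]=6 (border 'aaaaaa')
j=7 s[j]='a': π[7]=7 (border 'aaaaaaa')
j=8 s[j]='b': k: 7→6→5→4→3→2→1→0; π[8]=0 (border '')
j=9 s[j]='b': π[9]=0 (border '')
j=10 s[j]='b': π[10]=0 (border '')
j=11 s[j]='a': π[11]=1 (border 'a')
j=12 s[j]='b': k: 1→0; π[12]=0 (border '')
j=13 s[j]='b': π[13]=0 (border '')
j=14 s[j]='a': π[14]=1 (border 'a')
j=15 s[j]='a': π[15]=2 (border 'aa')
j=16 s[j]='a': π[16]=3 (border 'aaa')
j=17 s[j]='b': k: 3→2→1→0; π[17]=0 (border '')
j=18 s[j]='a': π[18]=1 (border 'a')
j=19 s[j]='a': π[19]=2 (border 'aa')
j=20 s[j]='a': π[20]=3 (border 'aaa')
j=21 s[j]='a': π[21]=4 (border 'aaaa')
j=22 s[j]='b': k: 4→3→2→1→0; π[22]=0 (border '')
j=23 s[j]='b': π[23]=0 (border '')
j=24 s[j]='a': π[24]=1 (border 'a')
j=25 s[j]='a': π[25]=2 (border 'aa')
j=26 s[j]='a': π[26]=3 (border 'aaa')
j=27 s[j]='a': π[27]=4 (border 'aaaa')
j=28 s[j]='b': k: 4→3→2→1→0; π[28]=0 (border '')
j=29 s[j]='b': π[29]=0 (border '')
j=30 s[j]='a': π[30]=1 (border 'a')
j=31 s[j]='a': π[31]=2 (border 'aa')
j=32 s[j]='b': k: 2→1→0; π[32]=0 (border '')
j=33 s[j]='b': π[33]=0 (border '')
j=34 s[j]='a': π[34]=1 (border 'a')
j=35 s[j]='b': k: 1→0; π[35]=0 (border '')
j=36 s[j]='b': π[36]=0 (border '')
j=37 s[j]='a': π[37]=1 (border 'a')
j=38 s[j]='a': π[38]=2 (border 'aa')
j=39 s[j]='b': k: 2→1→0; π[39]=0 (border '')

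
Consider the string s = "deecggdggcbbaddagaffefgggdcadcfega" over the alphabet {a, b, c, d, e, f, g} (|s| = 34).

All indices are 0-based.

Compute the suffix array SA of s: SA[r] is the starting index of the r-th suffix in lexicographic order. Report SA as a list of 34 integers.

rank | idx | suffix
   0 |  33 | a
   1 |  27 | adcfega
   2 |  12 | addagaffefgggdcadcfega
   3 |  17 | affefgggdcadcfega
   4 |  15 | agaffefgggdcadcfega
   5 |  11 | baddagaffefgggdcadcfega
   6 |  10 | bbaddagaffefgggdcadcfega
   7 |  26 | cadcfega
   8 |   9 | cbbaddagaffefgggdcadcfega
   9 |  29 | cfega
  10 |   3 | cggdggcbbaddagaffefgggdcadcfega
  11 |  14 | dagaffefgggdcadcfega
  12 |  25 | dcadcfega
  13 |  28 | dcfega
  14 |  13 | ddagaffefgggdcadcfega
  15 |   0 | deecggdggcbbaddagaffefgggdcadcfega
  16 |   6 | dggcbbaddagaffefgggdcadcfega
  17 |   2 | ecggdggcbbaddagaffefgggdcadcfega
  18 |   1 | eecggdggcbbaddagaffefgggdcadcfega
  19 |  20 | efgggdcadcfega
  20 |  31 | ega
  21 |  19 | fefgggdcadcfega
  22 |  30 | fega
  23 |  18 | ffefgggdcadcfega
  24 |  21 | fgggdcadcfega
  25 |  32 | ga
  26 |  16 | gaffefgggdcadcfega
  27 |   8 | gcbbaddagaffefgggdcadcfega
  28 |  24 | gdcadcfega
  29 |   5 | gdggcbbaddagaffefgggdcadcfega
  30 |   7 | ggcbbaddagaffefgggdcadcfega
  31 |  23 | ggdcadcfega
  32 |   4 | ggdggcbbaddagaffefgggdcadcfega
  33 |  22 | gggdcadcfega

[33, 27, 12, 17, 15, 11, 10, 26, 9, 29, 3, 14, 25, 28, 13, 0, 6, 2, 1, 20, 31, 19, 30, 18, 21, 32, 16, 8, 24, 5, 7, 23, 4, 22]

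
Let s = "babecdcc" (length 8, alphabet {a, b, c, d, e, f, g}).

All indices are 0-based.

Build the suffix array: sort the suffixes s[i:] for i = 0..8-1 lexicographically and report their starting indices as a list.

[1, 0, 2, 7, 6, 4, 5, 3]

rank | idx | suffix
   0 |   1 | abecdcc
   1 |   0 | babecdcc
   2 |   2 | becdcc
   3 |   7 | c
   4 |   6 | cc
   5 |   4 | cdcc
   6 |   5 | dcc
   7 |   3 | ecdcc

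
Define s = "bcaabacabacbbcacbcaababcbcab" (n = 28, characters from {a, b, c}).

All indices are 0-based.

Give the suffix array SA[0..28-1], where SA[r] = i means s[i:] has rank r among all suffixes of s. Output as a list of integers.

rank | idx | suffix
   0 |  18 | aababcbcab
   1 |   2 | aabacabacbbcacbcaababcbcab
   2 |  26 | ab
   3 |  19 | ababcbcab
   4 |   3 | abacabacbbcacbcaababcbcab
   5 |   7 | abacbbcacbcaababcbcab
   6 |  21 | abcbcab
   7 |   5 | acabacbbcacbcaababcbcab
   8 |   9 | acbbcacbcaababcbcab
   9 |  14 | acbcaababcbcab
  10 |  27 | b
  11 |  20 | babcbcab
  12 |   4 | bacabacbbcacbcaababcbcab
  13 |   8 | bacbbcacbcaababcbcab
  14 |  11 | bbcacbcaababcbcab
  15 |  16 | bcaababcbcab
  16 |   0 | bcaabacabacbbcacbcaababcbcab
  17 |  24 | bcab
  18 |  12 | bcacbcaababcbcab
  19 |  22 | bcbcab
  20 |  17 | caababcbcab
  21 |   1 | caabacabacbbcacbcaababcbcab
  22 |  25 | cab
  23 |   6 | cabacbbcacbcaababcbcab
  24 |  13 | cacbcaababcbcab
  25 |  10 | cbbcacbcaababcbcab
  26 |  15 | cbcaababcbcab
  27 |  23 | cbcab

[18, 2, 26, 19, 3, 7, 21, 5, 9, 14, 27, 20, 4, 8, 11, 16, 0, 24, 12, 22, 17, 1, 25, 6, 13, 10, 15, 23]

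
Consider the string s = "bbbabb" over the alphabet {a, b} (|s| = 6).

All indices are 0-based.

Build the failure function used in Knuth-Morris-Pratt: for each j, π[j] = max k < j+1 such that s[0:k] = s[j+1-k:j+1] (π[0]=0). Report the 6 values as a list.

[0, 1, 2, 0, 1, 2]

π[0] = 0
j=1 s[j]='b': π[1]=1 (border 'b')
j=2 s[j]='b': π[2]=2 (border 'bb')
j=3 s[j]='a': k: 2→1→0; π[3]=0 (border '')
j=4 s[j]='b': π[4]=1 (border 'b')
j=5 s[j]='b': π[5]=2 (border 'bb')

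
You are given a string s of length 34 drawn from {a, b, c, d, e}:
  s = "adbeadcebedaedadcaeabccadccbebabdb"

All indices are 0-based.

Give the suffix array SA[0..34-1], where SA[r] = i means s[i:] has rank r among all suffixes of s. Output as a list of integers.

rank→(start, suffix):
  0 → (19, 'abccadccbebabdb')
  1 → (30, 'abdb')
  2 → (0, 'adbeadcebedaedadcaeabccadccbebabdb')
  3 → (14, 'adcaeabccadccbebabdb')
  4 → (23, 'adccbebabdb')
  5 → (4, 'adcebedaedadcaeabccadccbebabdb')
  6 → (17, 'aeabccadccbebabdb')
  7 → (11, 'aedadcaeabccadccbebabdb')
  8 → (33, 'b')
  9 → (29, 'babdb')
  10 → (20, 'bccadccbebabdb')
  11 → (31, 'bdb')
  12 → (2, 'beadcebedaedadcaeabccadccbebabdb')
  13 → (27, 'bebabdb')
  14 → (8, 'bedaedadcaeabccadccbebabdb')
  15 → (22, 'cadccbebabdb')
  16 → (16, 'caeabccadccbebabdb')
  17 → (26, 'cbebabdb')
  18 → (21, 'ccadccbebabdb')
  19 → (25, 'ccbebabdb')
  20 → (6, 'cebedaedadcaeabccadccbebabdb')
  21 → (13, 'dadcaeabccadccbebabdb')
  22 → (10, 'daedadcaeabccadccbebabdb')
  23 → (32, 'db')
  24 → (1, 'dbeadcebedaedadcaeabccadccbebabdb')
  25 → (15, 'dcaeabccadccbebabdb')
  26 → (24, 'dccbebabdb')
  27 → (5, 'dcebedaedadcaeabccadccbebabdb')
  28 → (18, 'eabccadccbebabdb')
  29 → (3, 'eadcebedaedadcaeabccadccbebabdb')
  30 → (28, 'ebabdb')
  31 → (7, 'ebedaedadcaeabccadccbebabdb')
  32 → (12, 'edadcaeabccadccbebabdb')
  33 → (9, 'edaedadcaeabccadccbebabdb')

[19, 30, 0, 14, 23, 4, 17, 11, 33, 29, 20, 31, 2, 27, 8, 22, 16, 26, 21, 25, 6, 13, 10, 32, 1, 15, 24, 5, 18, 3, 28, 7, 12, 9]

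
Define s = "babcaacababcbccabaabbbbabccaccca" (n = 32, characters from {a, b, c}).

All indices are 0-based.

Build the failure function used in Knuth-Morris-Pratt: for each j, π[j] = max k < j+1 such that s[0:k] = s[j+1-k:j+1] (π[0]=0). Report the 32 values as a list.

[0, 0, 1, 0, 0, 0, 0, 0, 1, 2, 3, 4, 1, 0, 0, 0, 1, 2, 0, 1, 1, 1, 1, 2, 3, 4, 0, 0, 0, 0, 0, 0]

π[0] = 0
j=1 s[j]='a': π[1]=0 (border '')
j=2 s[j]='b': π[2]=1 (border 'b')
j=3 s[j]='c': k: 1→0; π[3]=0 (border '')
j=4 s[j]='a': π[4]=0 (border '')
j=5 s[j]='a': π[5]=0 (border '')
j=6 s[j]='c': π[6]=0 (border '')
j=7 s[j]='a': π[7]=0 (border '')
j=8 s[j]='b': π[8]=1 (border 'b')
j=9 s[j]='a': π[9]=2 (border 'ba')
j=10 s[j]='b': π[10]=3 (border 'bab')
j=11 s[j]='c': π[11]=4 (border 'babc')
j=12 s[j]='b': k: 4→0; π[12]=1 (border 'b')
j=13 s[j]='c': k: 1→0; π[13]=0 (border '')
j=14 s[j]='c': π[14]=0 (border '')
j=15 s[j]='a': π[15]=0 (border '')
j=16 s[j]='b': π[16]=1 (border 'b')
j=17 s[j]='a': π[17]=2 (border 'ba')
j=18 s[j]='a': k: 2→0; π[18]=0 (border '')
j=19 s[j]='b': π[19]=1 (border 'b')
j=20 s[j]='b': k: 1→0; π[20]=1 (border 'b')
j=21 s[j]='b': k: 1→0; π[21]=1 (border 'b')
j=22 s[j]='b': k: 1→0; π[22]=1 (border 'b')
j=23 s[j]='a': π[23]=2 (border 'ba')
j=24 s[j]='b': π[24]=3 (border 'bab')
j=25 s[j]='c': π[25]=4 (border 'babc')
j=26 s[j]='c': k: 4→0; π[26]=0 (border '')
j=27 s[j]='a': π[27]=0 (border '')
j=28 s[j]='c': π[28]=0 (border '')
j=29 s[j]='c': π[29]=0 (border '')
j=30 s[j]='c': π[30]=0 (border '')
j=31 s[j]='a': π[31]=0 (border '')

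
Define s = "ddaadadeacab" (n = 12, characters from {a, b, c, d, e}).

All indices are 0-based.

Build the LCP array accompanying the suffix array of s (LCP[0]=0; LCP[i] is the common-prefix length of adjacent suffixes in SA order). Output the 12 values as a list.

rank | idx | suffix
   0 |   2 | aadadeacab
   1 |  10 | ab
   2 |   8 | acab
   3 |   3 | adadeacab
   4 |   5 | adeacab
   5 |  11 | b
   6 |   9 | cab
   7 |   1 | daadadeacab
   8 |   4 | dadeacab
   9 |   0 | ddaadadeacab
  10 |   6 | deacab
  11 |   7 | eacab

SA = [2, 10, 8, 3, 5, 11, 9, 1, 4, 0, 6, 7]
[i] adj suffixes → lcp
  [1] 2/10 → 1 ('a')
  [2] 10/8 → 1 ('a')
  [3] 8/3 → 1 ('a')
  [4] 3/5 → 2 ('ad')
  [5] 5/11 → 0 ('')
  [6] 11/9 → 0 ('')
  [7] 9/1 → 0 ('')
  [8] 1/4 → 2 ('da')
  [9] 4/0 → 1 ('d')
  [10] 0/6 → 1 ('d')
  [11] 6/7 → 0 ('')

[0, 1, 1, 1, 2, 0, 0, 0, 2, 1, 1, 0]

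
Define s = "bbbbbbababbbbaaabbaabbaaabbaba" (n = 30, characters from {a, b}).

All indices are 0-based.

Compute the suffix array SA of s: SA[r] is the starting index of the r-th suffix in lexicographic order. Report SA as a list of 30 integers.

[29, 13, 22, 18, 14, 23, 27, 6, 19, 15, 24, 8, 28, 12, 21, 17, 26, 5, 7, 11, 20, 16, 25, 4, 10, 3, 9, 2, 1, 0]

rank→(start, suffix):
  0 → (29, 'a')
  1 → (13, 'aaabbaabbaaabbaba')
  2 → (22, 'aaabbaba')
  3 → (18, 'aabbaaabbaba')
  4 → (14, 'aabbaabbaaabbaba')
  5 → (23, 'aabbaba')
  6 → (27, 'aba')
  7 → (6, 'ababbbbaaabbaabbaaabbaba')
  8 → (19, 'abbaaabbaba')
  9 → (15, 'abbaabbaaabbaba')
  10 → (24, 'abbaba')
  11 → (8, 'abbbbaaabbaabbaaabbaba')
  12 → (28, 'ba')
  13 → (12, 'baaabbaabbaaabbaba')
  14 → (21, 'baaabbaba')
  15 → (17, 'baabbaaabbaba')
  16 → (26, 'baba')
  17 → (5, 'bababbbbaaabbaabbaaabbaba')
  18 → (7, 'babbbbaaabbaabbaaabbaba')
  19 → (11, 'bbaaabbaabbaaabbaba')
  20 → (20, 'bbaaabbaba')
  21 → (16, 'bbaabbaaabbaba')
  22 → (25, 'bbaba')
  23 → (4, 'bbababbbbaaabbaabbaaabbaba')
  24 → (10, 'bbbaaabbaabbaaabbaba')
  25 → (3, 'bbbababbbbaaabbaabbaaabbaba')
  26 → (9, 'bbbbaaabbaabbaaabbaba')
  27 → (2, 'bbbbababbbbaaabbaabbaaabbaba')
  28 → (1, 'bbbbbababbbbaaabbaabbaaabbaba')
  29 → (0, 'bbbbbbababbbbaaabbaabbaaabbaba')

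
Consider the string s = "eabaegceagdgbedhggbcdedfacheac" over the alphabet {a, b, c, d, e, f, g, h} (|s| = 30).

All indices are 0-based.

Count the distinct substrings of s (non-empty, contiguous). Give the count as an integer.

rank→(start, suffix):
  0 → (1, 'abaegceagdgbedhggbcdedfacheac')
  1 → (28, 'ac')
  2 → (24, 'acheac')
  3 → (3, 'aegceagdgbedhggbcdedfacheac')
  4 → (8, 'agdgbedhggbcdedfacheac')
  5 → (2, 'baegceagdgbedhggbcdedfacheac')
  6 → (18, 'bcdedfacheac')
  7 → (12, 'bedhggbcdedfacheac')
  8 → (29, 'c')
  9 → (19, 'cdedfacheac')
  10 → (6, 'ceagdgbedhggbcdedfacheac')
  11 → (25, 'cheac')
  12 → (20, 'dedfacheac')
  13 → (22, 'dfacheac')
  14 → (10, 'dgbedhggbcdedfacheac')
  15 → (14, 'dhggbcdedfacheac')
  16 → (0, 'eabaegceagdgbedhggbcdedfacheac')
  17 → (27, 'eac')
  18 → (7, 'eagdgbedhggbcdedfacheac')
  19 → (21, 'edfacheac')
  20 → (13, 'edhggbcdedfacheac')
  21 → (4, 'egceagdgbedhggbcdedfacheac')
  22 → (23, 'facheac')
  23 → (17, 'gbcdedfacheac')
  24 → (11, 'gbedhggbcdedfacheac')
  25 → (5, 'gceagdgbedhggbcdedfacheac')
  26 → (9, 'gdgbedhggbcdedfacheac')
  27 → (16, 'ggbcdedfacheac')
  28 → (26, 'heac')
  29 → (15, 'hggbcdedfacheac')

SA = [1, 28, 24, 3, 8, 2, 18, 12, 29, 19, 6, 25, 20, 22, 10, 14, 0, 27, 7, 21, 13, 4, 23, 17, 11, 5, 9, 16, 26, 15]
rank  pair      lcp
   1  s[1:],s[28:]  1  'a'
   2  s[28:],s[24:]  2  'ac'
   3  s[24:],s[3:]  1  'a'
   4  s[3:],s[8:]  1  'a'
   5  s[8:],s[2:]  0  ''
   6  s[2:],s[18:]  1  'b'
   7  s[18:],s[12:]  1  'b'
   8  s[12:],s[29:]  0  ''
   9  s[29:],s[19:]  1  'c'
  10  s[19:],s[6:]  1  'c'
  11  s[6:],s[25:]  1  'c'
  12  s[25:],s[20:]  0  ''
  13  s[20:],s[22:]  1  'd'
  14  s[22:],s[10:]  1  'd'
  15  s[10:],s[14:]  1  'd'
  16  s[14:],s[0:]  0  ''
  17  s[0:],s[27:]  2  'ea'
  18  s[27:],s[7:]  2  'ea'
  19  s[7:],s[21:]  1  'e'
  20  s[21:],s[13:]  2  'ed'
  21  s[13:],s[4:]  1  'e'
  22  s[4:],s[23:]  0  ''
  23  s[23:],s[17:]  0  ''
  24  s[17:],s[11:]  2  'gb'
  25  s[11:],s[5:]  1  'g'
  26  s[5:],s[9:]  1  'g'
  27  s[9:],s[16:]  1  'g'
  28  s[16:],s[26:]  0  ''
  29  s[26:],s[15:]  1  'h'

n(n+1)/2 = 30·31/2 = 465
Σ LCP = 0 + 1 + 2 + 1 + 1 + 0 + 1 + 1 + 0 + 1 + 1 + 1 + 0 + 1 + 1 + 1 + 0 + 2 + 2 + 1 + 2 + 1 + 0 + 0 + 2 + 1 + 1 + 1 + 0 + 1 = 27
distinct = 465 − 27 = 438

438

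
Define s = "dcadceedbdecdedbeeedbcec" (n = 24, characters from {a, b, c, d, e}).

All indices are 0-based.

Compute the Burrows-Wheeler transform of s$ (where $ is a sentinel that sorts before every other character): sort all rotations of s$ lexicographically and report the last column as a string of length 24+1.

ccdddedebdeee$abccdeedecb

rank  rotation                   last
    0  $dcadceedbdecdedbeeedbcec  c
    1  adceedbdecdedbeeedbcec$dc  c
    2  bcec$dcadceedbdecdedbeeed  d
    3  bdecdedbeeedbcec$dcadceed  d
    4  beeedbcec$dcadceedbdecded  d
    5  c$dcadceedbdecdedbeeedbce  e
    6  cadceedbdecdedbeeedbcec$d  d
    7  cdedbeeedbcec$dcadceedbde  e
    8  cec$dcadceedbdecdedbeeedb  b
    9  ceedbdecdedbeeedbcec$dcad  d
   10  dbcec$dcadceedbdecdedbeee  e
   11  dbdecdedbeeedbcec$dcadcee  e
   12  dbeeedbcec$dcadceedbdecde  e
   13  dcadceedbdecdedbeeedbcec$  $
   14  dceedbdecdedbeeedbcec$dca  a
   15  decdedbeeedbcec$dcadceedb  b
   16  dedbeeedbcec$dcadceedbdec  c
   17  ec$dcadceedbdecdedbeeedbc  c
   18  ecdedbeeedbcec$dcadceedbd  d
   19  edbcec$dcadceedbdecdedbee  e
   20  edbdecdedbeeedbcec$dcadce  e
   21  edbeeedbcec$dcadceedbdecd  d
   22  eedbcec$dcadceedbdecdedbe  e
   23  eedbdecdedbeeedbcec$dcadc  c
   24  eeedbcec$dcadceedbdecdedb  b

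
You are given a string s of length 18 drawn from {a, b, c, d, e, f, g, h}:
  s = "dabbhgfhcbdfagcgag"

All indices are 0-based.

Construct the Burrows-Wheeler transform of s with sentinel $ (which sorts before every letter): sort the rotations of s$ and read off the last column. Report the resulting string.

gdgfacbhg$bdgacahfb

rank  rotation             last
    0  $dabbhgfhcbdfagcgag  g
    1  abbhgfhcbdfagcgag$d  d
    2  ag$dabbhgfhcbdfagcg  g
    3  agcgag$dabbhgfhcbdf  f
    4  bbhgfhcbdfagcgag$da  a
    5  bdfagcgag$dabbhgfhc  c
    6  bhgfhcbdfagcgag$dab  b
    7  cbdfagcgag$dabbhgfh  h
    8  cgag$dabbhgfhcbdfag  g
    9  dabbhgfhcbdfagcgag$  $
   10  dfagcgag$dabbhgfhcb  b
   11  fagcgag$dabbhgfhcbd  d
   12  fhcbdfagcgag$dabbhg  g
   13  g$dabbhgfhcbdfagcga  a
   14  gag$dabbhgfhcbdfagc  c
   15  gcgag$dabbhgfhcbdfa  a
   16  gfhcbdfagcgag$dabbh  h
   17  hcbdfagcgag$dabbhgf  f
   18  hgfhcbdfagcgag$dabb  b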